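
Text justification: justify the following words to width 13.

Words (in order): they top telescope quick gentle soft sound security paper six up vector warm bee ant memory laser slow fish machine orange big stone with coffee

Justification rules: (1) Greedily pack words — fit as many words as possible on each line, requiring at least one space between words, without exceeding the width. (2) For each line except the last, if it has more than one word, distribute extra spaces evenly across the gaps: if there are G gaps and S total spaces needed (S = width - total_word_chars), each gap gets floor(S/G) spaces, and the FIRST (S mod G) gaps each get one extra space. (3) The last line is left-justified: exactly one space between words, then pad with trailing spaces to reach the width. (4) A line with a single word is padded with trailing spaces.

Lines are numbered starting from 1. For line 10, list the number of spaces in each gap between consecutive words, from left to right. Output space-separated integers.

Answer: 5

Derivation:
Line 1: ['they', 'top'] (min_width=8, slack=5)
Line 2: ['telescope'] (min_width=9, slack=4)
Line 3: ['quick', 'gentle'] (min_width=12, slack=1)
Line 4: ['soft', 'sound'] (min_width=10, slack=3)
Line 5: ['security'] (min_width=8, slack=5)
Line 6: ['paper', 'six', 'up'] (min_width=12, slack=1)
Line 7: ['vector', 'warm'] (min_width=11, slack=2)
Line 8: ['bee', 'ant'] (min_width=7, slack=6)
Line 9: ['memory', 'laser'] (min_width=12, slack=1)
Line 10: ['slow', 'fish'] (min_width=9, slack=4)
Line 11: ['machine'] (min_width=7, slack=6)
Line 12: ['orange', 'big'] (min_width=10, slack=3)
Line 13: ['stone', 'with'] (min_width=10, slack=3)
Line 14: ['coffee'] (min_width=6, slack=7)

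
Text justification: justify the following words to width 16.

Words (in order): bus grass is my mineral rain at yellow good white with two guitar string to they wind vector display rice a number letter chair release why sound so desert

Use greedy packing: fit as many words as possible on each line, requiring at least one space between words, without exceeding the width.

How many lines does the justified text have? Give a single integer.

Line 1: ['bus', 'grass', 'is', 'my'] (min_width=15, slack=1)
Line 2: ['mineral', 'rain', 'at'] (min_width=15, slack=1)
Line 3: ['yellow', 'good'] (min_width=11, slack=5)
Line 4: ['white', 'with', 'two'] (min_width=14, slack=2)
Line 5: ['guitar', 'string', 'to'] (min_width=16, slack=0)
Line 6: ['they', 'wind', 'vector'] (min_width=16, slack=0)
Line 7: ['display', 'rice', 'a'] (min_width=14, slack=2)
Line 8: ['number', 'letter'] (min_width=13, slack=3)
Line 9: ['chair', 'release'] (min_width=13, slack=3)
Line 10: ['why', 'sound', 'so'] (min_width=12, slack=4)
Line 11: ['desert'] (min_width=6, slack=10)
Total lines: 11

Answer: 11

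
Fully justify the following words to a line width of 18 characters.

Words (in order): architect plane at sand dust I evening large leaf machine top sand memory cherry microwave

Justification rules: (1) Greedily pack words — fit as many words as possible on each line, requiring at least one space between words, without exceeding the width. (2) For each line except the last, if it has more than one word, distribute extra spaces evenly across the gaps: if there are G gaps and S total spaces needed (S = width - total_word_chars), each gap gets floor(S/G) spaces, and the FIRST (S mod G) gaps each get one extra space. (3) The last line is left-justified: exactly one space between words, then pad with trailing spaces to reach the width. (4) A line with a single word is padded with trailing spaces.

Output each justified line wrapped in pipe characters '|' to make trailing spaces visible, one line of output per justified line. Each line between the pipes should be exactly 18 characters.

Line 1: ['architect', 'plane', 'at'] (min_width=18, slack=0)
Line 2: ['sand', 'dust', 'I'] (min_width=11, slack=7)
Line 3: ['evening', 'large', 'leaf'] (min_width=18, slack=0)
Line 4: ['machine', 'top', 'sand'] (min_width=16, slack=2)
Line 5: ['memory', 'cherry'] (min_width=13, slack=5)
Line 6: ['microwave'] (min_width=9, slack=9)

Answer: |architect plane at|
|sand     dust    I|
|evening large leaf|
|machine  top  sand|
|memory      cherry|
|microwave         |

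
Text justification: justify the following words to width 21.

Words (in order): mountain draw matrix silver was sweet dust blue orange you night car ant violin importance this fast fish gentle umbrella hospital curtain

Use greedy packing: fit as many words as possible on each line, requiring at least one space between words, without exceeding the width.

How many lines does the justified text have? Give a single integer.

Line 1: ['mountain', 'draw', 'matrix'] (min_width=20, slack=1)
Line 2: ['silver', 'was', 'sweet', 'dust'] (min_width=21, slack=0)
Line 3: ['blue', 'orange', 'you', 'night'] (min_width=21, slack=0)
Line 4: ['car', 'ant', 'violin'] (min_width=14, slack=7)
Line 5: ['importance', 'this', 'fast'] (min_width=20, slack=1)
Line 6: ['fish', 'gentle', 'umbrella'] (min_width=20, slack=1)
Line 7: ['hospital', 'curtain'] (min_width=16, slack=5)
Total lines: 7

Answer: 7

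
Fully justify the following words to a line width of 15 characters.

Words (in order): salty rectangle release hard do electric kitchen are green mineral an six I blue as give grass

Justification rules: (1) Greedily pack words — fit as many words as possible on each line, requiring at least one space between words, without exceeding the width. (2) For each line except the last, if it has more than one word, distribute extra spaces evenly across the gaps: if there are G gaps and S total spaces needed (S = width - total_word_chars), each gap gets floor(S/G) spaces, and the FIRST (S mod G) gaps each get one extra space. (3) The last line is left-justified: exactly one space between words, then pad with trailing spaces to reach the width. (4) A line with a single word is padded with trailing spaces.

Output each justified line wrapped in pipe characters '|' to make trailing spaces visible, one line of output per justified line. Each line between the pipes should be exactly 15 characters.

Line 1: ['salty', 'rectangle'] (min_width=15, slack=0)
Line 2: ['release', 'hard', 'do'] (min_width=15, slack=0)
Line 3: ['electric'] (min_width=8, slack=7)
Line 4: ['kitchen', 'are'] (min_width=11, slack=4)
Line 5: ['green', 'mineral'] (min_width=13, slack=2)
Line 6: ['an', 'six', 'I', 'blue'] (min_width=13, slack=2)
Line 7: ['as', 'give', 'grass'] (min_width=13, slack=2)

Answer: |salty rectangle|
|release hard do|
|electric       |
|kitchen     are|
|green   mineral|
|an  six  I blue|
|as give grass  |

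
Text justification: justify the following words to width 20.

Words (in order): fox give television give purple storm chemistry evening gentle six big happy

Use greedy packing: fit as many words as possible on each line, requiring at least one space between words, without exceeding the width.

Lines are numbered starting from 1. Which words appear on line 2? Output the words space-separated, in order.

Line 1: ['fox', 'give', 'television'] (min_width=19, slack=1)
Line 2: ['give', 'purple', 'storm'] (min_width=17, slack=3)
Line 3: ['chemistry', 'evening'] (min_width=17, slack=3)
Line 4: ['gentle', 'six', 'big', 'happy'] (min_width=20, slack=0)

Answer: give purple storm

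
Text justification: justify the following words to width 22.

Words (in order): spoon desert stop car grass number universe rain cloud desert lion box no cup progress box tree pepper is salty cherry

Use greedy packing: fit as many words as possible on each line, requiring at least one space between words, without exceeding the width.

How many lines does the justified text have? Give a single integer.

Answer: 6

Derivation:
Line 1: ['spoon', 'desert', 'stop', 'car'] (min_width=21, slack=1)
Line 2: ['grass', 'number', 'universe'] (min_width=21, slack=1)
Line 3: ['rain', 'cloud', 'desert', 'lion'] (min_width=22, slack=0)
Line 4: ['box', 'no', 'cup', 'progress'] (min_width=19, slack=3)
Line 5: ['box', 'tree', 'pepper', 'is'] (min_width=18, slack=4)
Line 6: ['salty', 'cherry'] (min_width=12, slack=10)
Total lines: 6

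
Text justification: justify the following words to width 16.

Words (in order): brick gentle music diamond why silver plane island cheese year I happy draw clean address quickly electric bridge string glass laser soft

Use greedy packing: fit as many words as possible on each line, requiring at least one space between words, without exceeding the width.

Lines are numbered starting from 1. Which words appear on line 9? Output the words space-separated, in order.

Line 1: ['brick', 'gentle'] (min_width=12, slack=4)
Line 2: ['music', 'diamond'] (min_width=13, slack=3)
Line 3: ['why', 'silver', 'plane'] (min_width=16, slack=0)
Line 4: ['island', 'cheese'] (min_width=13, slack=3)
Line 5: ['year', 'I', 'happy'] (min_width=12, slack=4)
Line 6: ['draw', 'clean'] (min_width=10, slack=6)
Line 7: ['address', 'quickly'] (min_width=15, slack=1)
Line 8: ['electric', 'bridge'] (min_width=15, slack=1)
Line 9: ['string', 'glass'] (min_width=12, slack=4)
Line 10: ['laser', 'soft'] (min_width=10, slack=6)

Answer: string glass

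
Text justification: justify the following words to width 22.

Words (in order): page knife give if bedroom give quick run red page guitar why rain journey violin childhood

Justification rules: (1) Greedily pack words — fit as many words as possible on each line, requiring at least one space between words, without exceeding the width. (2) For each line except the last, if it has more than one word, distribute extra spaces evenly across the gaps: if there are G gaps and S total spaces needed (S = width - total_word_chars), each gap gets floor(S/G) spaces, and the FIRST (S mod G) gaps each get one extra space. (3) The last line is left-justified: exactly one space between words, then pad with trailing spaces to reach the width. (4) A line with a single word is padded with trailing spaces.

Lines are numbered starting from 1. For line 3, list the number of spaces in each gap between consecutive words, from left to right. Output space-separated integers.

Answer: 2 2 2

Derivation:
Line 1: ['page', 'knife', 'give', 'if'] (min_width=18, slack=4)
Line 2: ['bedroom', 'give', 'quick', 'run'] (min_width=22, slack=0)
Line 3: ['red', 'page', 'guitar', 'why'] (min_width=19, slack=3)
Line 4: ['rain', 'journey', 'violin'] (min_width=19, slack=3)
Line 5: ['childhood'] (min_width=9, slack=13)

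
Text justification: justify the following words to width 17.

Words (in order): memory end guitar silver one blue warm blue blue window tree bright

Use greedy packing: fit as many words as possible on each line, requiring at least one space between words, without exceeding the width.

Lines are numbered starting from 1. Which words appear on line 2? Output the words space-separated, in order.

Answer: silver one blue

Derivation:
Line 1: ['memory', 'end', 'guitar'] (min_width=17, slack=0)
Line 2: ['silver', 'one', 'blue'] (min_width=15, slack=2)
Line 3: ['warm', 'blue', 'blue'] (min_width=14, slack=3)
Line 4: ['window', 'tree'] (min_width=11, slack=6)
Line 5: ['bright'] (min_width=6, slack=11)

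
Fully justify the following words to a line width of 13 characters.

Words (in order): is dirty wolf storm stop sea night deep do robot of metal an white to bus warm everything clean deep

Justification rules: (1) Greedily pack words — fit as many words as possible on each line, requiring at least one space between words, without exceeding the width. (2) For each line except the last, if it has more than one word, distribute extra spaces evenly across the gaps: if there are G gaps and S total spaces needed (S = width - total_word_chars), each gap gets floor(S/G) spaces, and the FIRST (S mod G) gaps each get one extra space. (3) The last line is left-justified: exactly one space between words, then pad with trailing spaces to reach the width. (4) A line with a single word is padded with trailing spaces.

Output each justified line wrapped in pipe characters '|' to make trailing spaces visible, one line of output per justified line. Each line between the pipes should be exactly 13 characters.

Answer: |is dirty wolf|
|storm    stop|
|sea     night|
|deep do robot|
|of  metal  an|
|white  to bus|
|warm         |
|everything   |
|clean deep   |

Derivation:
Line 1: ['is', 'dirty', 'wolf'] (min_width=13, slack=0)
Line 2: ['storm', 'stop'] (min_width=10, slack=3)
Line 3: ['sea', 'night'] (min_width=9, slack=4)
Line 4: ['deep', 'do', 'robot'] (min_width=13, slack=0)
Line 5: ['of', 'metal', 'an'] (min_width=11, slack=2)
Line 6: ['white', 'to', 'bus'] (min_width=12, slack=1)
Line 7: ['warm'] (min_width=4, slack=9)
Line 8: ['everything'] (min_width=10, slack=3)
Line 9: ['clean', 'deep'] (min_width=10, slack=3)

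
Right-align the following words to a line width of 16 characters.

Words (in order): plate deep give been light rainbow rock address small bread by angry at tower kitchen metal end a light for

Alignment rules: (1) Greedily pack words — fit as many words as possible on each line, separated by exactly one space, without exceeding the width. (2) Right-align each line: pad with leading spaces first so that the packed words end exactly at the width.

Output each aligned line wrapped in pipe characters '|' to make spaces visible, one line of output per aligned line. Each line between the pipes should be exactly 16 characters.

Answer: | plate deep give|
|      been light|
|    rainbow rock|
|   address small|
|  bread by angry|
|at tower kitchen|
|     metal end a|
|       light for|

Derivation:
Line 1: ['plate', 'deep', 'give'] (min_width=15, slack=1)
Line 2: ['been', 'light'] (min_width=10, slack=6)
Line 3: ['rainbow', 'rock'] (min_width=12, slack=4)
Line 4: ['address', 'small'] (min_width=13, slack=3)
Line 5: ['bread', 'by', 'angry'] (min_width=14, slack=2)
Line 6: ['at', 'tower', 'kitchen'] (min_width=16, slack=0)
Line 7: ['metal', 'end', 'a'] (min_width=11, slack=5)
Line 8: ['light', 'for'] (min_width=9, slack=7)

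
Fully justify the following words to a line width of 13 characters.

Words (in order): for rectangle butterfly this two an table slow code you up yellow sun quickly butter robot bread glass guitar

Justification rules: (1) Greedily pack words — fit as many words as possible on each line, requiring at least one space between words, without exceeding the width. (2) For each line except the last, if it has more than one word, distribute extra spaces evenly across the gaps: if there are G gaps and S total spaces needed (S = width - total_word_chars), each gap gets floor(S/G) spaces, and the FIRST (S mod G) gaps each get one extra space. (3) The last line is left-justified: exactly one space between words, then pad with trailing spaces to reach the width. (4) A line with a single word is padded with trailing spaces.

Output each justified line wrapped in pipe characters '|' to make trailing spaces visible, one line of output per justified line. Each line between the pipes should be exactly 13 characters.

Line 1: ['for', 'rectangle'] (min_width=13, slack=0)
Line 2: ['butterfly'] (min_width=9, slack=4)
Line 3: ['this', 'two', 'an'] (min_width=11, slack=2)
Line 4: ['table', 'slow'] (min_width=10, slack=3)
Line 5: ['code', 'you', 'up'] (min_width=11, slack=2)
Line 6: ['yellow', 'sun'] (min_width=10, slack=3)
Line 7: ['quickly'] (min_width=7, slack=6)
Line 8: ['butter', 'robot'] (min_width=12, slack=1)
Line 9: ['bread', 'glass'] (min_width=11, slack=2)
Line 10: ['guitar'] (min_width=6, slack=7)

Answer: |for rectangle|
|butterfly    |
|this  two  an|
|table    slow|
|code  you  up|
|yellow    sun|
|quickly      |
|butter  robot|
|bread   glass|
|guitar       |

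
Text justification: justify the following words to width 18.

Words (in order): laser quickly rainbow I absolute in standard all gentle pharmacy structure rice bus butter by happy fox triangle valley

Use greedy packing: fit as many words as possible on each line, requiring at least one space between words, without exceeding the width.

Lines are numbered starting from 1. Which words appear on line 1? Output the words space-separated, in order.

Answer: laser quickly

Derivation:
Line 1: ['laser', 'quickly'] (min_width=13, slack=5)
Line 2: ['rainbow', 'I', 'absolute'] (min_width=18, slack=0)
Line 3: ['in', 'standard', 'all'] (min_width=15, slack=3)
Line 4: ['gentle', 'pharmacy'] (min_width=15, slack=3)
Line 5: ['structure', 'rice', 'bus'] (min_width=18, slack=0)
Line 6: ['butter', 'by', 'happy'] (min_width=15, slack=3)
Line 7: ['fox', 'triangle'] (min_width=12, slack=6)
Line 8: ['valley'] (min_width=6, slack=12)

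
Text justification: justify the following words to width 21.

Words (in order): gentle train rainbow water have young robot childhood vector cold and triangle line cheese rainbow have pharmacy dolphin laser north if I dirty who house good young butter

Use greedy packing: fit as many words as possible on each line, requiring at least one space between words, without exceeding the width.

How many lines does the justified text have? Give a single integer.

Line 1: ['gentle', 'train', 'rainbow'] (min_width=20, slack=1)
Line 2: ['water', 'have', 'young'] (min_width=16, slack=5)
Line 3: ['robot', 'childhood'] (min_width=15, slack=6)
Line 4: ['vector', 'cold', 'and'] (min_width=15, slack=6)
Line 5: ['triangle', 'line', 'cheese'] (min_width=20, slack=1)
Line 6: ['rainbow', 'have', 'pharmacy'] (min_width=21, slack=0)
Line 7: ['dolphin', 'laser', 'north'] (min_width=19, slack=2)
Line 8: ['if', 'I', 'dirty', 'who', 'house'] (min_width=20, slack=1)
Line 9: ['good', 'young', 'butter'] (min_width=17, slack=4)
Total lines: 9

Answer: 9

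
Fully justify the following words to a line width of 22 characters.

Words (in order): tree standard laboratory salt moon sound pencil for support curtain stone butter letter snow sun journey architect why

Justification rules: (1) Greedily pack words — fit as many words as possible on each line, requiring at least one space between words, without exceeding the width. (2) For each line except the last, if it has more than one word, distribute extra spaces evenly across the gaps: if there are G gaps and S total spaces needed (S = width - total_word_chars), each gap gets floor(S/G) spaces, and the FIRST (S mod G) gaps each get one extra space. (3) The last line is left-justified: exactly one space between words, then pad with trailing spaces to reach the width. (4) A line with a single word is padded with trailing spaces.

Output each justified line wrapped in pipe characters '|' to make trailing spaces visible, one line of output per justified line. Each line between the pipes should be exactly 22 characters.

Answer: |tree          standard|
|laboratory  salt  moon|
|sound    pencil    for|
|support  curtain stone|
|butter letter snow sun|
|journey architect why |

Derivation:
Line 1: ['tree', 'standard'] (min_width=13, slack=9)
Line 2: ['laboratory', 'salt', 'moon'] (min_width=20, slack=2)
Line 3: ['sound', 'pencil', 'for'] (min_width=16, slack=6)
Line 4: ['support', 'curtain', 'stone'] (min_width=21, slack=1)
Line 5: ['butter', 'letter', 'snow', 'sun'] (min_width=22, slack=0)
Line 6: ['journey', 'architect', 'why'] (min_width=21, slack=1)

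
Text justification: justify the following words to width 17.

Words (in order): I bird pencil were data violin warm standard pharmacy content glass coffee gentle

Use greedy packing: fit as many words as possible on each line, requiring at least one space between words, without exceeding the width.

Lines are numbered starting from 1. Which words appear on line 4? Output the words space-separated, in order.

Answer: pharmacy content

Derivation:
Line 1: ['I', 'bird', 'pencil'] (min_width=13, slack=4)
Line 2: ['were', 'data', 'violin'] (min_width=16, slack=1)
Line 3: ['warm', 'standard'] (min_width=13, slack=4)
Line 4: ['pharmacy', 'content'] (min_width=16, slack=1)
Line 5: ['glass', 'coffee'] (min_width=12, slack=5)
Line 6: ['gentle'] (min_width=6, slack=11)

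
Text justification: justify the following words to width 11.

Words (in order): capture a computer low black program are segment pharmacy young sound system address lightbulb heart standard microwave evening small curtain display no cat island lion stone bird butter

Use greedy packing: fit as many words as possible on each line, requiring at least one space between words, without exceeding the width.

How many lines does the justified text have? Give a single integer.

Answer: 20

Derivation:
Line 1: ['capture', 'a'] (min_width=9, slack=2)
Line 2: ['computer'] (min_width=8, slack=3)
Line 3: ['low', 'black'] (min_width=9, slack=2)
Line 4: ['program', 'are'] (min_width=11, slack=0)
Line 5: ['segment'] (min_width=7, slack=4)
Line 6: ['pharmacy'] (min_width=8, slack=3)
Line 7: ['young', 'sound'] (min_width=11, slack=0)
Line 8: ['system'] (min_width=6, slack=5)
Line 9: ['address'] (min_width=7, slack=4)
Line 10: ['lightbulb'] (min_width=9, slack=2)
Line 11: ['heart'] (min_width=5, slack=6)
Line 12: ['standard'] (min_width=8, slack=3)
Line 13: ['microwave'] (min_width=9, slack=2)
Line 14: ['evening'] (min_width=7, slack=4)
Line 15: ['small'] (min_width=5, slack=6)
Line 16: ['curtain'] (min_width=7, slack=4)
Line 17: ['display', 'no'] (min_width=10, slack=1)
Line 18: ['cat', 'island'] (min_width=10, slack=1)
Line 19: ['lion', 'stone'] (min_width=10, slack=1)
Line 20: ['bird', 'butter'] (min_width=11, slack=0)
Total lines: 20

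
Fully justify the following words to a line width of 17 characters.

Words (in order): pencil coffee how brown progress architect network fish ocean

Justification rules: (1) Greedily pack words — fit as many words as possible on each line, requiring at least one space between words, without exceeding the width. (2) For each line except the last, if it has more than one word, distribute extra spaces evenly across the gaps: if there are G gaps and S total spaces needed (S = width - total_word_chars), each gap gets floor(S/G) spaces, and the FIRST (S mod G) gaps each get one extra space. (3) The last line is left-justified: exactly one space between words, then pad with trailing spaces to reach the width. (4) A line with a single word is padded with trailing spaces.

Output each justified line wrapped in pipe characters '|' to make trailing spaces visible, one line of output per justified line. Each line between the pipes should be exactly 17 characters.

Line 1: ['pencil', 'coffee', 'how'] (min_width=17, slack=0)
Line 2: ['brown', 'progress'] (min_width=14, slack=3)
Line 3: ['architect', 'network'] (min_width=17, slack=0)
Line 4: ['fish', 'ocean'] (min_width=10, slack=7)

Answer: |pencil coffee how|
|brown    progress|
|architect network|
|fish ocean       |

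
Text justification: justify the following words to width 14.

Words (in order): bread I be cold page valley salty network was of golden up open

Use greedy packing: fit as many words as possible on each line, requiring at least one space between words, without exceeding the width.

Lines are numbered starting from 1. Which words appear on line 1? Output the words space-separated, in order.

Line 1: ['bread', 'I', 'be'] (min_width=10, slack=4)
Line 2: ['cold', 'page'] (min_width=9, slack=5)
Line 3: ['valley', 'salty'] (min_width=12, slack=2)
Line 4: ['network', 'was', 'of'] (min_width=14, slack=0)
Line 5: ['golden', 'up', 'open'] (min_width=14, slack=0)

Answer: bread I be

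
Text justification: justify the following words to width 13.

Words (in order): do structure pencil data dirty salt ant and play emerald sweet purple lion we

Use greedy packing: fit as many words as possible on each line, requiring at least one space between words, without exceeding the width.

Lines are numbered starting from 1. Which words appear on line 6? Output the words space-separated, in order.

Line 1: ['do', 'structure'] (min_width=12, slack=1)
Line 2: ['pencil', 'data'] (min_width=11, slack=2)
Line 3: ['dirty', 'salt'] (min_width=10, slack=3)
Line 4: ['ant', 'and', 'play'] (min_width=12, slack=1)
Line 5: ['emerald', 'sweet'] (min_width=13, slack=0)
Line 6: ['purple', 'lion'] (min_width=11, slack=2)
Line 7: ['we'] (min_width=2, slack=11)

Answer: purple lion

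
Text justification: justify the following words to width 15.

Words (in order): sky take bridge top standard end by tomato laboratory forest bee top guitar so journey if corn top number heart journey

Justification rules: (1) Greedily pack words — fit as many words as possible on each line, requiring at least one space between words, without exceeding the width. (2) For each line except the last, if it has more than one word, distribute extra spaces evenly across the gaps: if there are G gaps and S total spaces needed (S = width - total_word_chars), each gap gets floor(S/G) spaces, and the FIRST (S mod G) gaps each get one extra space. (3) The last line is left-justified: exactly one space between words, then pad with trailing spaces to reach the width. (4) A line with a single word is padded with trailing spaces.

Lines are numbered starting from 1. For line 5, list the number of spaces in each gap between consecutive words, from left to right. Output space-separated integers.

Answer: 2 1

Derivation:
Line 1: ['sky', 'take', 'bridge'] (min_width=15, slack=0)
Line 2: ['top', 'standard'] (min_width=12, slack=3)
Line 3: ['end', 'by', 'tomato'] (min_width=13, slack=2)
Line 4: ['laboratory'] (min_width=10, slack=5)
Line 5: ['forest', 'bee', 'top'] (min_width=14, slack=1)
Line 6: ['guitar', 'so'] (min_width=9, slack=6)
Line 7: ['journey', 'if', 'corn'] (min_width=15, slack=0)
Line 8: ['top', 'number'] (min_width=10, slack=5)
Line 9: ['heart', 'journey'] (min_width=13, slack=2)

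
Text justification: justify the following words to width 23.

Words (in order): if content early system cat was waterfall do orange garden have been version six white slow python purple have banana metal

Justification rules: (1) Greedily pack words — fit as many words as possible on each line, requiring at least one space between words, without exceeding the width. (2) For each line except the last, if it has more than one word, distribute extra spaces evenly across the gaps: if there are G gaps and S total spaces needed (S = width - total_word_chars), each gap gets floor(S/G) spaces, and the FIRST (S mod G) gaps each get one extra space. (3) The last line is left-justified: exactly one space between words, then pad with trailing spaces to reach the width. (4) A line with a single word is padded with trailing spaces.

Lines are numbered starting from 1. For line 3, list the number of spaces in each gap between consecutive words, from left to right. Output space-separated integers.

Answer: 1 1 1

Derivation:
Line 1: ['if', 'content', 'early', 'system'] (min_width=23, slack=0)
Line 2: ['cat', 'was', 'waterfall', 'do'] (min_width=20, slack=3)
Line 3: ['orange', 'garden', 'have', 'been'] (min_width=23, slack=0)
Line 4: ['version', 'six', 'white', 'slow'] (min_width=22, slack=1)
Line 5: ['python', 'purple', 'have'] (min_width=18, slack=5)
Line 6: ['banana', 'metal'] (min_width=12, slack=11)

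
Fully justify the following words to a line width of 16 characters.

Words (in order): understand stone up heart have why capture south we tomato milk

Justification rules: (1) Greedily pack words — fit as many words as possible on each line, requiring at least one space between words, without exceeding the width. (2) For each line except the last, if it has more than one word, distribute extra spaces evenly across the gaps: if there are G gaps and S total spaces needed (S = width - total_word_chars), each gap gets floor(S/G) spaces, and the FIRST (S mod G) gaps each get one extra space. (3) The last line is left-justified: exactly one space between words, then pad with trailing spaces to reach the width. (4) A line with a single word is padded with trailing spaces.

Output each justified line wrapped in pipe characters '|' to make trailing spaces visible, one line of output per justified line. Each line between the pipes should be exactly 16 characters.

Answer: |understand stone|
|up   heart  have|
|why      capture|
|south  we tomato|
|milk            |

Derivation:
Line 1: ['understand', 'stone'] (min_width=16, slack=0)
Line 2: ['up', 'heart', 'have'] (min_width=13, slack=3)
Line 3: ['why', 'capture'] (min_width=11, slack=5)
Line 4: ['south', 'we', 'tomato'] (min_width=15, slack=1)
Line 5: ['milk'] (min_width=4, slack=12)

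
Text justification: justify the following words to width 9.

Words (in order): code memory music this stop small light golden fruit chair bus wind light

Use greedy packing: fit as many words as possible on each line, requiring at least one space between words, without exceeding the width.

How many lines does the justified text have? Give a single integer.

Answer: 11

Derivation:
Line 1: ['code'] (min_width=4, slack=5)
Line 2: ['memory'] (min_width=6, slack=3)
Line 3: ['music'] (min_width=5, slack=4)
Line 4: ['this', 'stop'] (min_width=9, slack=0)
Line 5: ['small'] (min_width=5, slack=4)
Line 6: ['light'] (min_width=5, slack=4)
Line 7: ['golden'] (min_width=6, slack=3)
Line 8: ['fruit'] (min_width=5, slack=4)
Line 9: ['chair', 'bus'] (min_width=9, slack=0)
Line 10: ['wind'] (min_width=4, slack=5)
Line 11: ['light'] (min_width=5, slack=4)
Total lines: 11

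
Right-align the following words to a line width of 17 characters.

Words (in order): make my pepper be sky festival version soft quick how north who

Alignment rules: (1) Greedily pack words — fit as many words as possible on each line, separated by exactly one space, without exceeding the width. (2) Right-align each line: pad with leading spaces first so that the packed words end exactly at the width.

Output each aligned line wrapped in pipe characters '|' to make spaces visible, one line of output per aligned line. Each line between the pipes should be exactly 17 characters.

Answer: |make my pepper be|
|     sky festival|
|     version soft|
|  quick how north|
|              who|

Derivation:
Line 1: ['make', 'my', 'pepper', 'be'] (min_width=17, slack=0)
Line 2: ['sky', 'festival'] (min_width=12, slack=5)
Line 3: ['version', 'soft'] (min_width=12, slack=5)
Line 4: ['quick', 'how', 'north'] (min_width=15, slack=2)
Line 5: ['who'] (min_width=3, slack=14)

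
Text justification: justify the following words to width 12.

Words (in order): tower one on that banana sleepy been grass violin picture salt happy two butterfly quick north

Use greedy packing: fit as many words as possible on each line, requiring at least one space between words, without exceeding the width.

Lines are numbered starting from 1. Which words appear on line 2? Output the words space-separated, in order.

Line 1: ['tower', 'one', 'on'] (min_width=12, slack=0)
Line 2: ['that', 'banana'] (min_width=11, slack=1)
Line 3: ['sleepy', 'been'] (min_width=11, slack=1)
Line 4: ['grass', 'violin'] (min_width=12, slack=0)
Line 5: ['picture', 'salt'] (min_width=12, slack=0)
Line 6: ['happy', 'two'] (min_width=9, slack=3)
Line 7: ['butterfly'] (min_width=9, slack=3)
Line 8: ['quick', 'north'] (min_width=11, slack=1)

Answer: that banana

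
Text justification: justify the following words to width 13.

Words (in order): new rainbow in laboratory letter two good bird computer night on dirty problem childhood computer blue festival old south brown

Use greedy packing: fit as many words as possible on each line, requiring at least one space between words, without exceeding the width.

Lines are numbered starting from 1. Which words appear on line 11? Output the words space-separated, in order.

Line 1: ['new', 'rainbow'] (min_width=11, slack=2)
Line 2: ['in', 'laboratory'] (min_width=13, slack=0)
Line 3: ['letter', 'two'] (min_width=10, slack=3)
Line 4: ['good', 'bird'] (min_width=9, slack=4)
Line 5: ['computer'] (min_width=8, slack=5)
Line 6: ['night', 'on'] (min_width=8, slack=5)
Line 7: ['dirty', 'problem'] (min_width=13, slack=0)
Line 8: ['childhood'] (min_width=9, slack=4)
Line 9: ['computer', 'blue'] (min_width=13, slack=0)
Line 10: ['festival', 'old'] (min_width=12, slack=1)
Line 11: ['south', 'brown'] (min_width=11, slack=2)

Answer: south brown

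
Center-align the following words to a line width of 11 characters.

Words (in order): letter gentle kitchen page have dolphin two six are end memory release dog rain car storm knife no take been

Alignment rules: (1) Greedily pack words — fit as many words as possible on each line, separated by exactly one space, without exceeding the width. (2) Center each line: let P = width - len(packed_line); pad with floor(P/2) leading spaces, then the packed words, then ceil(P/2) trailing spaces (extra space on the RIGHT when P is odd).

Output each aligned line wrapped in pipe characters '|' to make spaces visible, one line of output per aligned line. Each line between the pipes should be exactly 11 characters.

Line 1: ['letter'] (min_width=6, slack=5)
Line 2: ['gentle'] (min_width=6, slack=5)
Line 3: ['kitchen'] (min_width=7, slack=4)
Line 4: ['page', 'have'] (min_width=9, slack=2)
Line 5: ['dolphin', 'two'] (min_width=11, slack=0)
Line 6: ['six', 'are', 'end'] (min_width=11, slack=0)
Line 7: ['memory'] (min_width=6, slack=5)
Line 8: ['release', 'dog'] (min_width=11, slack=0)
Line 9: ['rain', 'car'] (min_width=8, slack=3)
Line 10: ['storm', 'knife'] (min_width=11, slack=0)
Line 11: ['no', 'take'] (min_width=7, slack=4)
Line 12: ['been'] (min_width=4, slack=7)

Answer: |  letter   |
|  gentle   |
|  kitchen  |
| page have |
|dolphin two|
|six are end|
|  memory   |
|release dog|
| rain car  |
|storm knife|
|  no take  |
|   been    |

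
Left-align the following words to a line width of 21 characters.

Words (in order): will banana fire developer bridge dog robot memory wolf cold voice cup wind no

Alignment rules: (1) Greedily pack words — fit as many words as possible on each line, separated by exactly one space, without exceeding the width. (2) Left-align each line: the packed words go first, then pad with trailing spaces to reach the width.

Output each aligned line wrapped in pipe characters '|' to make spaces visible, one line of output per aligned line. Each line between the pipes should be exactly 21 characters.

Answer: |will banana fire     |
|developer bridge dog |
|robot memory wolf    |
|cold voice cup wind  |
|no                   |

Derivation:
Line 1: ['will', 'banana', 'fire'] (min_width=16, slack=5)
Line 2: ['developer', 'bridge', 'dog'] (min_width=20, slack=1)
Line 3: ['robot', 'memory', 'wolf'] (min_width=17, slack=4)
Line 4: ['cold', 'voice', 'cup', 'wind'] (min_width=19, slack=2)
Line 5: ['no'] (min_width=2, slack=19)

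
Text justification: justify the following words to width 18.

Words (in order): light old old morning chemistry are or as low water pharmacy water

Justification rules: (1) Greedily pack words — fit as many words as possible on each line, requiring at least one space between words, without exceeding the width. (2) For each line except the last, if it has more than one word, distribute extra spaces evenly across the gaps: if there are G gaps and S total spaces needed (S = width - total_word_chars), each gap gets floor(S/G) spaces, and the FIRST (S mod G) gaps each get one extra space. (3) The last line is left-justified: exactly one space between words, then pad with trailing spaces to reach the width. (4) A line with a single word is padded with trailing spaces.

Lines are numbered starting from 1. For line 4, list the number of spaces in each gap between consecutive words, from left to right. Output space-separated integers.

Answer: 5

Derivation:
Line 1: ['light', 'old', 'old'] (min_width=13, slack=5)
Line 2: ['morning', 'chemistry'] (min_width=17, slack=1)
Line 3: ['are', 'or', 'as', 'low'] (min_width=13, slack=5)
Line 4: ['water', 'pharmacy'] (min_width=14, slack=4)
Line 5: ['water'] (min_width=5, slack=13)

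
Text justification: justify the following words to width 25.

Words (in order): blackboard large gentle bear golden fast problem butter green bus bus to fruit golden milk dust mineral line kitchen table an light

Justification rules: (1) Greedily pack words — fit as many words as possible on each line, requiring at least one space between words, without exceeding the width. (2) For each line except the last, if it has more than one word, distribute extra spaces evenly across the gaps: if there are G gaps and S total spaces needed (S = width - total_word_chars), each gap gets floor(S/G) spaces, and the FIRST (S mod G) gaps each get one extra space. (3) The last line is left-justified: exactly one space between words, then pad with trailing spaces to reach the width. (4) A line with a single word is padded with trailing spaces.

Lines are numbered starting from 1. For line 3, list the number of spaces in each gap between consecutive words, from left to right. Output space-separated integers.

Answer: 2 2 1 1

Derivation:
Line 1: ['blackboard', 'large', 'gentle'] (min_width=23, slack=2)
Line 2: ['bear', 'golden', 'fast', 'problem'] (min_width=24, slack=1)
Line 3: ['butter', 'green', 'bus', 'bus', 'to'] (min_width=23, slack=2)
Line 4: ['fruit', 'golden', 'milk', 'dust'] (min_width=22, slack=3)
Line 5: ['mineral', 'line', 'kitchen'] (min_width=20, slack=5)
Line 6: ['table', 'an', 'light'] (min_width=14, slack=11)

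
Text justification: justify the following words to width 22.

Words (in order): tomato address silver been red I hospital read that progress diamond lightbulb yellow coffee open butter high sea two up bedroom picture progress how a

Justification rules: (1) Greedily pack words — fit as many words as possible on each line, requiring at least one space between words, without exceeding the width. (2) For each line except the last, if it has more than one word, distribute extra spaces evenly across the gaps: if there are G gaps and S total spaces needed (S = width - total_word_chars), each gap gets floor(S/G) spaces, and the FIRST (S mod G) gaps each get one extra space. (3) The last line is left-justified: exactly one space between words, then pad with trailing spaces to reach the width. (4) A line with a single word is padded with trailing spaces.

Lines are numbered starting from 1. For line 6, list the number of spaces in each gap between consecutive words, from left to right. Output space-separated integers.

Answer: 1 1 1 1

Derivation:
Line 1: ['tomato', 'address', 'silver'] (min_width=21, slack=1)
Line 2: ['been', 'red', 'I', 'hospital'] (min_width=19, slack=3)
Line 3: ['read', 'that', 'progress'] (min_width=18, slack=4)
Line 4: ['diamond', 'lightbulb'] (min_width=17, slack=5)
Line 5: ['yellow', 'coffee', 'open'] (min_width=18, slack=4)
Line 6: ['butter', 'high', 'sea', 'two', 'up'] (min_width=22, slack=0)
Line 7: ['bedroom', 'picture'] (min_width=15, slack=7)
Line 8: ['progress', 'how', 'a'] (min_width=14, slack=8)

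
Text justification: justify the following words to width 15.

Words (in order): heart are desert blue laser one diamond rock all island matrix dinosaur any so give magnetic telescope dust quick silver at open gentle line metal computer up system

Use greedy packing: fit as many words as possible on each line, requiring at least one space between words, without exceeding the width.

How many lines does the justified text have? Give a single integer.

Answer: 14

Derivation:
Line 1: ['heart', 'are'] (min_width=9, slack=6)
Line 2: ['desert', 'blue'] (min_width=11, slack=4)
Line 3: ['laser', 'one'] (min_width=9, slack=6)
Line 4: ['diamond', 'rock'] (min_width=12, slack=3)
Line 5: ['all', 'island'] (min_width=10, slack=5)
Line 6: ['matrix', 'dinosaur'] (min_width=15, slack=0)
Line 7: ['any', 'so', 'give'] (min_width=11, slack=4)
Line 8: ['magnetic'] (min_width=8, slack=7)
Line 9: ['telescope', 'dust'] (min_width=14, slack=1)
Line 10: ['quick', 'silver', 'at'] (min_width=15, slack=0)
Line 11: ['open', 'gentle'] (min_width=11, slack=4)
Line 12: ['line', 'metal'] (min_width=10, slack=5)
Line 13: ['computer', 'up'] (min_width=11, slack=4)
Line 14: ['system'] (min_width=6, slack=9)
Total lines: 14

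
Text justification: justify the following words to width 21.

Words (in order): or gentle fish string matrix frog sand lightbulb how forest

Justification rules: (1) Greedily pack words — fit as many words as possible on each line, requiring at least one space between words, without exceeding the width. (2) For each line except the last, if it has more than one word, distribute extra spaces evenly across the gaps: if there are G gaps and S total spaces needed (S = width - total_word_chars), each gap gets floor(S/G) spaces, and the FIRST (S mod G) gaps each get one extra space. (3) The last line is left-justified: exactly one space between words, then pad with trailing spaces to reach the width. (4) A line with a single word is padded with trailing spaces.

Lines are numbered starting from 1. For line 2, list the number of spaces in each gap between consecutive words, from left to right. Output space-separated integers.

Answer: 4 3

Derivation:
Line 1: ['or', 'gentle', 'fish', 'string'] (min_width=21, slack=0)
Line 2: ['matrix', 'frog', 'sand'] (min_width=16, slack=5)
Line 3: ['lightbulb', 'how', 'forest'] (min_width=20, slack=1)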